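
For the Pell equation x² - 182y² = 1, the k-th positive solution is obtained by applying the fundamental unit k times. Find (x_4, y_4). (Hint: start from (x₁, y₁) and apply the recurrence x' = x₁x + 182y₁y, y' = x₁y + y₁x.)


Step 1: Find the fundamental solution (x₁, y₁) of x² - 182y² = 1.
  Expand √182 as a continued fraction. a₀ = ⌊√182⌋ = 13; iterate m_{k+1} = d_k·a_k − m_k, d_{k+1} = (182 − m_{k+1}²)/d_k, a_{k+1} = ⌊(a₀ + m_{k+1})/d_{k+1}⌋ (starting m₀ = 0, d₀ = 1), with convergents p_k = a_k·p_{k-1} + p_{k-2}, q_k = a_k·q_{k-1} + q_{k-2} (p₋₁ = 1, q₋₁ = 0):
  k = 0: a₀ = 13; p₀/q₀ = 13/1; p₀² − 182·q₀² = 169 − 182 = -13.
  k = 1: m = 13, d = 13, a = ⌊(13 + 13)/13⌋ = 2; p/q = (2·13 + 1)/(2·1 + 0) = 27/2; p² − 182·q² = 729 − 728 = 1.
  The first convergent with p² − 182·q² = 1 gives the fundamental solution (x₁, y₁) = (27, 2).
Step 2: Apply the recurrence (x_{n+1}, y_{n+1}) = (x₁x_n + 182y₁y_n, x₁y_n + y₁x_n) repeatedly.
  From (x_1, y_1) = (27, 2): x_2 = 27·27 + 182·2·2 = 1457; y_2 = 27·2 + 2·27 = 108.
  From (x_2, y_2) = (1457, 108): x_3 = 27·1457 + 182·2·108 = 78651; y_3 = 27·108 + 2·1457 = 5830.
  From (x_3, y_3) = (78651, 5830): x_4 = 27·78651 + 182·2·5830 = 4245697; y_4 = 27·5830 + 2·78651 = 314712.
Step 3: Verify x_4² - 182·y_4² = 18025943015809 - 18025943015808 = 1 (should be 1). ✓

(x_1, y_1) = (27, 2); (x_4, y_4) = (4245697, 314712).


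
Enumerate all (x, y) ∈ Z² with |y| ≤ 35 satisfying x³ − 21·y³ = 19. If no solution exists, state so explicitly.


The equation is x³ - 21y³ = 19. For fixed y, x³ = 21·y³ + 19, so a solution requires the RHS to be a perfect cube.
Strategy: iterate y from -35 to 35, compute RHS = 21·y³ + 19, and check whether it is a (positive or negative) perfect cube.
Check small values of y:
  y = 0: RHS = 19 is not a perfect cube.
  y = 1: RHS = 40 is not a perfect cube.
  y = -1: RHS = -2 is not a perfect cube.
  y = 2: RHS = 187 is not a perfect cube.
  y = -2: RHS = -149 is not a perfect cube.
  y = 3: RHS = 586 is not a perfect cube.
  y = -3: RHS = -548 is not a perfect cube.
Continuing the search up to |y| = 35 finds no solutions either.
No (x, y) in the scanned range satisfies the equation.

No integer solutions with |y| ≤ 35.


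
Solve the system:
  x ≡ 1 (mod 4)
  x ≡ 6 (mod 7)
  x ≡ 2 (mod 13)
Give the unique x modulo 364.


Moduli 4, 7, 13 are pairwise coprime; by CRT there is a unique solution modulo M = 4 · 7 · 13 = 364.
Solve pairwise, accumulating the modulus:
  Start with x ≡ 1 (mod 4).
  Combine with x ≡ 6 (mod 7): since gcd(4, 7) = 1, we get a unique residue mod 28.
    Write x = 1 + 4·t and substitute into x ≡ 6 (mod 7): 4·t ≡ 6 − 1 = 5 (mod 7).
    The inverse of 4 mod 7 is 2 (since 4·2 = 8 = 1·7 + 1), so t ≡ 2·5 = 10 ≡ 3 (mod 7).
    Then x = 1 + 4·3 = 13, valid modulo lcm(4, 7) = 28: x ≡ 13 (mod 28).
  Combine with x ≡ 2 (mod 13): since gcd(28, 13) = 1, we get a unique residue mod 364.
    Write x = 13 + 28·t and substitute into x ≡ 2 (mod 13): 28·t ≡ 2 − 13 = -11 (mod 13).
    Reduce coefficients mod 13: 2·t ≡ 2 (mod 13).
    The inverse of 2 mod 13 is 7 (since 2·7 = 14 = 1·13 + 1), so t ≡ 7·2 = 14 ≡ 1 (mod 13).
    Then x = 13 + 28·1 = 41, valid modulo lcm(28, 13) = 364: x ≡ 41 (mod 364).
Verify: 41 mod 4 = 1 ✓, 41 mod 7 = 6 ✓, 41 mod 13 = 2 ✓.

x ≡ 41 (mod 364).


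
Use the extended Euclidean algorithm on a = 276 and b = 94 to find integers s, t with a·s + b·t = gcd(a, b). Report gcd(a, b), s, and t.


Euclidean algorithm on (276, 94) — divide until remainder is 0:
  276 = 2 · 94 + 88
  94 = 1 · 88 + 6
  88 = 14 · 6 + 4
  6 = 1 · 4 + 2
  4 = 2 · 2 + 0
gcd(276, 94) = 2.
Track Bezout coefficients alongside the remainders: start with r₀ = 276 = a·1 + b·0 (s = 1, t = 0) and r₁ = 94 = a·0 + b·1 (s = 0, t = 1); each new remainder r_{k+1} = r_{k-1} − q_k·r_k inherits s_{k+1} = s_{k-1} − q_k·s_k, t_{k+1} = t_{k-1} − q_k·t_k, so r_k = a·s_k + b·t_k at every step:
  q = 2: r = 88, s = 1 − 2·0 = 1, t = 0 − 2·1 = -2  (check: 276·1 + 94·(-2) = 88)
  q = 1: r = 6, s = 0 − 1·1 = -1, t = 1 − 1·(-2) = 3  (check: 276·(-1) + 94·3 = 6)
  q = 14: r = 4, s = 1 − 14·(-1) = 15, t = -2 − 14·3 = -44  (check: 276·15 + 94·(-44) = 4)
  q = 1: r = 2, s = -1 − 1·15 = -16, t = 3 − 1·(-44) = 47  (check: 276·(-16) + 94·47 = 2)
The row with r = 2 (the gcd) gives the Bezout coefficients s = -16, t = 47.
Result: 276 · (-16) + 94 · (47) = 2.

gcd(276, 94) = 2; s = -16, t = 47 (check: 276·(-16) + 94·47 = 2).


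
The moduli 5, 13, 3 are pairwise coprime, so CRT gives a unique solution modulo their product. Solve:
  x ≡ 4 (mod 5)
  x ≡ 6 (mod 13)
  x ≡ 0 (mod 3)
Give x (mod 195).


Moduli 5, 13, 3 are pairwise coprime; by CRT there is a unique solution modulo M = 5 · 13 · 3 = 195.
Solve pairwise, accumulating the modulus:
  Start with x ≡ 4 (mod 5).
  Combine with x ≡ 6 (mod 13): since gcd(5, 13) = 1, we get a unique residue mod 65.
    Write x = 4 + 5·t and substitute into x ≡ 6 (mod 13): 5·t ≡ 6 − 4 = 2 (mod 13).
    The inverse of 5 mod 13 is 8 (since 5·8 = 40 = 3·13 + 1), so t ≡ 8·2 = 16 ≡ 3 (mod 13).
    Then x = 4 + 5·3 = 19, valid modulo lcm(5, 13) = 65: x ≡ 19 (mod 65).
  Combine with x ≡ 0 (mod 3): since gcd(65, 3) = 1, we get a unique residue mod 195.
    Write x = 19 + 65·t and substitute into x ≡ 0 (mod 3): 65·t ≡ 0 − 19 = -19 (mod 3).
    Reduce coefficients mod 3: 2·t ≡ 2 (mod 3).
    The inverse of 2 mod 3 is 2 (since 2·2 = 4 = 1·3 + 1), so t ≡ 2·2 = 4 ≡ 1 (mod 3).
    Then x = 19 + 65·1 = 84, valid modulo lcm(65, 3) = 195: x ≡ 84 (mod 195).
Verify: 84 mod 5 = 4 ✓, 84 mod 13 = 6 ✓, 84 mod 3 = 0 ✓.

x ≡ 84 (mod 195).


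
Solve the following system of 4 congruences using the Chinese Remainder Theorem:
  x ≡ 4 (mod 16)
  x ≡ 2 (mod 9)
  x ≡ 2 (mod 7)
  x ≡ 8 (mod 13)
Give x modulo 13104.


Product of moduli M = 16 · 9 · 7 · 13 = 13104.
Merge one congruence at a time:
  Start: x ≡ 4 (mod 16).
  Combine with x ≡ 2 (mod 9); new modulus lcm = 144.
    Write x = 4 + 16·t and substitute into x ≡ 2 (mod 9): 16·t ≡ 2 − 4 = -2 (mod 9).
    Reduce coefficients mod 9: 7·t ≡ 7 (mod 9).
    The inverse of 7 mod 9 is 4 (since 7·4 = 28 = 3·9 + 1), so t ≡ 4·7 = 28 ≡ 1 (mod 9).
    Then x = 4 + 16·1 = 20, valid modulo lcm(16, 9) = 144: x ≡ 20 (mod 144).
  Combine with x ≡ 2 (mod 7); new modulus lcm = 1008.
    Write x = 20 + 144·t and substitute into x ≡ 2 (mod 7): 144·t ≡ 2 − 20 = -18 (mod 7).
    Reduce coefficients mod 7: 4·t ≡ 3 (mod 7).
    The inverse of 4 mod 7 is 2 (since 4·2 = 8 = 1·7 + 1), so t ≡ 2·3 = 6 ≡ 6 (mod 7).
    Then x = 20 + 144·6 = 884, valid modulo lcm(144, 7) = 1008: x ≡ 884 (mod 1008).
  Combine with x ≡ 8 (mod 13); new modulus lcm = 13104.
    Write x = 884 + 1008·t and substitute into x ≡ 8 (mod 13): 1008·t ≡ 8 − 884 = -876 (mod 13).
    Reduce coefficients mod 13: 7·t ≡ 8 (mod 13).
    The inverse of 7 mod 13 is 2 (since 7·2 = 14 = 1·13 + 1), so t ≡ 2·8 = 16 ≡ 3 (mod 13).
    Then x = 884 + 1008·3 = 3908, valid modulo lcm(1008, 13) = 13104: x ≡ 3908 (mod 13104).
Verify against each original: 3908 mod 16 = 4, 3908 mod 9 = 2, 3908 mod 7 = 2, 3908 mod 13 = 8.

x ≡ 3908 (mod 13104).


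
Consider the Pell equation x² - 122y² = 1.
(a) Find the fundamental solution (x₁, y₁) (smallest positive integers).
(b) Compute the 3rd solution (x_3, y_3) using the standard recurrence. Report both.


Step 1: Find the fundamental solution (x₁, y₁) of x² - 122y² = 1.
  Expand √122 as a continued fraction. a₀ = ⌊√122⌋ = 11; iterate m_{k+1} = d_k·a_k − m_k, d_{k+1} = (122 − m_{k+1}²)/d_k, a_{k+1} = ⌊(a₀ + m_{k+1})/d_{k+1}⌋ (starting m₀ = 0, d₀ = 1), with convergents p_k = a_k·p_{k-1} + p_{k-2}, q_k = a_k·q_{k-1} + q_{k-2} (p₋₁ = 1, q₋₁ = 0):
  k = 0: a₀ = 11; p₀/q₀ = 11/1; p₀² − 122·q₀² = 121 − 122 = -1.
  k = 1: m = 11, d = 1, a = ⌊(11 + 11)/1⌋ = 22; p/q = (22·11 + 1)/(22·1 + 0) = 243/22; p² − 122·q² = 59049 − 59048 = 1.
  The first convergent with p² − 122·q² = 1 gives the fundamental solution (x₁, y₁) = (243, 22).
Step 2: Apply the recurrence (x_{n+1}, y_{n+1}) = (x₁x_n + 122y₁y_n, x₁y_n + y₁x_n) repeatedly.
  From (x_1, y_1) = (243, 22): x_2 = 243·243 + 122·22·22 = 118097; y_2 = 243·22 + 22·243 = 10692.
  From (x_2, y_2) = (118097, 10692): x_3 = 243·118097 + 122·22·10692 = 57394899; y_3 = 243·10692 + 22·118097 = 5196290.
Step 3: Verify x_3² - 122·y_3² = 3294174431220201 - 3294174431220200 = 1 (should be 1). ✓

(x_1, y_1) = (243, 22); (x_3, y_3) = (57394899, 5196290).


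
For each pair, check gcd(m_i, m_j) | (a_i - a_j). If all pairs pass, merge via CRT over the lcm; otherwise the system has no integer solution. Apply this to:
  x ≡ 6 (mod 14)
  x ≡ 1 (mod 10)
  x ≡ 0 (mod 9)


Moduli 14, 10, 9 are not pairwise coprime, so CRT works modulo lcm(m_i) when all pairwise compatibility conditions hold.
Pairwise compatibility: gcd(m_i, m_j) must divide a_i - a_j for every pair.
Merge one congruence at a time:
  Start: x ≡ 6 (mod 14).
  Combine with x ≡ 1 (mod 10): gcd(14, 10) = 2, and 1 - 6 = -5 is NOT divisible by 2.
    ⇒ system is inconsistent (no integer solution).

No solution (the system is inconsistent).


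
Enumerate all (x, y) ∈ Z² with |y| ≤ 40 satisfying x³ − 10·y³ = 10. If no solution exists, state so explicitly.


The equation is x³ - 10y³ = 10. For fixed y, x³ = 10·y³ + 10, so a solution requires the RHS to be a perfect cube.
Strategy: iterate y from -40 to 40, compute RHS = 10·y³ + 10, and check whether it is a (positive or negative) perfect cube.
Check small values of y:
  y = 0: RHS = 10 is not a perfect cube.
  y = 1: RHS = 20 is not a perfect cube.
  y = -1: RHS = 0 = (0)³ ⇒ x = 0 works.
  y = 2: RHS = 90 is not a perfect cube.
  y = -2: RHS = -70 is not a perfect cube.
  y = 3: RHS = 280 is not a perfect cube.
  y = -3: RHS = -260 is not a perfect cube.
Continuing the search up to |y| = 40 finds no further solutions beyond those listed.
Collected solutions: (0, -1).

Solutions (with |y| ≤ 40): (0, -1).


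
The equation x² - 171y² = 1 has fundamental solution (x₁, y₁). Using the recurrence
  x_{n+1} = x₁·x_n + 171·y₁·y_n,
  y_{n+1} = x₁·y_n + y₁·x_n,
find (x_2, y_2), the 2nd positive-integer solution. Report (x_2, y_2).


Step 1: Find the fundamental solution (x₁, y₁) of x² - 171y² = 1.
  Expand √171 as a continued fraction. a₀ = ⌊√171⌋ = 13; iterate m_{k+1} = d_k·a_k − m_k, d_{k+1} = (171 − m_{k+1}²)/d_k, a_{k+1} = ⌊(a₀ + m_{k+1})/d_{k+1}⌋ (starting m₀ = 0, d₀ = 1), with convergents p_k = a_k·p_{k-1} + p_{k-2}, q_k = a_k·q_{k-1} + q_{k-2} (p₋₁ = 1, q₋₁ = 0):
  k = 0: a₀ = 13; p₀/q₀ = 13/1; p₀² − 171·q₀² = 169 − 171 = -2.
  k = 1: m = 13, d = 2, a = ⌊(13 + 13)/2⌋ = 13; p/q = (13·13 + 1)/(13·1 + 0) = 170/13; p² − 171·q² = 28900 − 28899 = 1.
  The first convergent with p² − 171·q² = 1 gives the fundamental solution (x₁, y₁) = (170, 13).
Step 2: Apply the recurrence (x_{n+1}, y_{n+1}) = (x₁x_n + 171y₁y_n, x₁y_n + y₁x_n) repeatedly.
  From (x_1, y_1) = (170, 13): x_2 = 170·170 + 171·13·13 = 57799; y_2 = 170·13 + 13·170 = 4420.
Step 3: Verify x_2² - 171·y_2² = 3340724401 - 3340724400 = 1 (should be 1). ✓

(x_1, y_1) = (170, 13); (x_2, y_2) = (57799, 4420).


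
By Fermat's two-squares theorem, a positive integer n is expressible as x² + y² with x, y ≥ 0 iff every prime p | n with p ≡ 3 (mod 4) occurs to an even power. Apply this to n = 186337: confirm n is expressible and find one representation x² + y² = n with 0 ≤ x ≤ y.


Step 1: Factor n = 186337 = 17 · 97 · 113.
Step 2: Check the mod-4 condition on each prime factor: 17 ≡ 1 (mod 4), exponent 1; 97 ≡ 1 (mod 4), exponent 1; 113 ≡ 1 (mod 4), exponent 1.
All primes ≡ 3 (mod 4) appear to even exponent (or don't appear), so by the two-squares theorem n IS expressible as a sum of two squares.
Step 3: Build a representation. Here n = 17 · 97 · 113 is a product of primes ≡ 1 (mod 4). Each prime p ≡ 1 (mod 4) is itself a sum of two squares; find a² by testing p − a² for a perfect square:
  17: 17 − 1² = 16 = 4² ⇒ 17 = 1² + 4².
  97: 97 − 1² = 96, 97 − 2² = 93, 97 − 3² = 88, 97 − 4² = 81 = 9² ⇒ 97 = 4² + 9².
  113: 113 − 1² = 112, 113 − 2² = 109, 113 − 3² = 104, 113 − 4² = 97, 113 − 5² = 88, 113 − 6² = 77, 113 − 7² = 64 = 8² ⇒ 113 = 7² + 8².
  Combine using the Brahmagupta–Fibonacci identity (a² + b²)(c² + d²) = (ac − bd)² + (ad + bc)² = (ac + bd)² + (ad − bc)²:
  17 · 97 = 1649: from (1² + 4²)(4² + 9²), take (1·4 − 4·9, 1·9 + 4·4) = (4 − 36, 9 + 16) = (-32, 25); dropping signs (only squares matter) gives (32, 25); check 32² + 25² = 1024 + 625 = 1649 ✓.
  1649 · 113 = 186337: from (32² + 25²)(7² + 8²), take (32·7 − 25·8, 32·8 + 25·7) = (224 − 200, 256 + 175) = (24, 431); check 24² + 431² = 576 + 185761 = 186337 ✓.
Step 4: Order so x ≤ y and verify: 24² + 431² = 576 + 185761 = 186337 = n. ✓

n = 186337 = 24² + 431² (one valid representation with x ≤ y).


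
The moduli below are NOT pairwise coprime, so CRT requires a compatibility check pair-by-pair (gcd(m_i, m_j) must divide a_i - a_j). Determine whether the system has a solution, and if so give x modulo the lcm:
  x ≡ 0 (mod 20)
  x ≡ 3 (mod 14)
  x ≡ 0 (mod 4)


Moduli 20, 14, 4 are not pairwise coprime, so CRT works modulo lcm(m_i) when all pairwise compatibility conditions hold.
Pairwise compatibility: gcd(m_i, m_j) must divide a_i - a_j for every pair.
Merge one congruence at a time:
  Start: x ≡ 0 (mod 20).
  Combine with x ≡ 3 (mod 14): gcd(20, 14) = 2, and 3 - 0 = 3 is NOT divisible by 2.
    ⇒ system is inconsistent (no integer solution).

No solution (the system is inconsistent).


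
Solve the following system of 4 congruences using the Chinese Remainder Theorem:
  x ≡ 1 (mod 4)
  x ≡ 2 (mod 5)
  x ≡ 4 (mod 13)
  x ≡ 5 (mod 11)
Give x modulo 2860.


Product of moduli M = 4 · 5 · 13 · 11 = 2860.
Merge one congruence at a time:
  Start: x ≡ 1 (mod 4).
  Combine with x ≡ 2 (mod 5); new modulus lcm = 20.
    Write x = 1 + 4·t and substitute into x ≡ 2 (mod 5): 4·t ≡ 2 − 1 = 1 (mod 5).
    The inverse of 4 mod 5 is 4 (since 4·4 = 16 = 3·5 + 1), so t ≡ 4·1 = 4 ≡ 4 (mod 5).
    Then x = 1 + 4·4 = 17, valid modulo lcm(4, 5) = 20: x ≡ 17 (mod 20).
  Combine with x ≡ 4 (mod 13); new modulus lcm = 260.
    Write x = 17 + 20·t and substitute into x ≡ 4 (mod 13): 20·t ≡ 4 − 17 = -13 (mod 13).
    Reduce coefficients mod 13: 7·t ≡ 0 (mod 13).
    The inverse of 7 mod 13 is 2 (since 7·2 = 14 = 1·13 + 1), so t ≡ 2·0 = 0 ≡ 0 (mod 13).
    Then x = 17 + 20·0 = 17, valid modulo lcm(20, 13) = 260: x ≡ 17 (mod 260).
  Combine with x ≡ 5 (mod 11); new modulus lcm = 2860.
    Write x = 17 + 260·t and substitute into x ≡ 5 (mod 11): 260·t ≡ 5 − 17 = -12 (mod 11).
    Reduce coefficients mod 11: 7·t ≡ 10 (mod 11).
    The inverse of 7 mod 11 is 8 (since 7·8 = 56 = 5·11 + 1), so t ≡ 8·10 = 80 ≡ 3 (mod 11).
    Then x = 17 + 260·3 = 797, valid modulo lcm(260, 11) = 2860: x ≡ 797 (mod 2860).
Verify against each original: 797 mod 4 = 1, 797 mod 5 = 2, 797 mod 13 = 4, 797 mod 11 = 5.

x ≡ 797 (mod 2860).


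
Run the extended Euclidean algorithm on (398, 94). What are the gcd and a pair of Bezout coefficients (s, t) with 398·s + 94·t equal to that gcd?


Euclidean algorithm on (398, 94) — divide until remainder is 0:
  398 = 4 · 94 + 22
  94 = 4 · 22 + 6
  22 = 3 · 6 + 4
  6 = 1 · 4 + 2
  4 = 2 · 2 + 0
gcd(398, 94) = 2.
Track Bezout coefficients alongside the remainders: start with r₀ = 398 = a·1 + b·0 (s = 1, t = 0) and r₁ = 94 = a·0 + b·1 (s = 0, t = 1); each new remainder r_{k+1} = r_{k-1} − q_k·r_k inherits s_{k+1} = s_{k-1} − q_k·s_k, t_{k+1} = t_{k-1} − q_k·t_k, so r_k = a·s_k + b·t_k at every step:
  q = 4: r = 22, s = 1 − 4·0 = 1, t = 0 − 4·1 = -4  (check: 398·1 + 94·(-4) = 22)
  q = 4: r = 6, s = 0 − 4·1 = -4, t = 1 − 4·(-4) = 17  (check: 398·(-4) + 94·17 = 6)
  q = 3: r = 4, s = 1 − 3·(-4) = 13, t = -4 − 3·17 = -55  (check: 398·13 + 94·(-55) = 4)
  q = 1: r = 2, s = -4 − 1·13 = -17, t = 17 − 1·(-55) = 72  (check: 398·(-17) + 94·72 = 2)
The row with r = 2 (the gcd) gives the Bezout coefficients s = -17, t = 72.
Result: 398 · (-17) + 94 · (72) = 2.

gcd(398, 94) = 2; s = -17, t = 72 (check: 398·(-17) + 94·72 = 2).


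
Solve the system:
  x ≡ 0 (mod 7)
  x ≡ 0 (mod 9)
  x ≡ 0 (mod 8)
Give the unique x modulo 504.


Moduli 7, 9, 8 are pairwise coprime; by CRT there is a unique solution modulo M = 7 · 9 · 8 = 504.
Solve pairwise, accumulating the modulus:
  Start with x ≡ 0 (mod 7).
  Combine with x ≡ 0 (mod 9): since gcd(7, 9) = 1, we get a unique residue mod 63.
    Write x = 0 + 7·t and substitute into x ≡ 0 (mod 9): 7·t ≡ 0 − 0 = 0 (mod 9).
    The inverse of 7 mod 9 is 4 (since 7·4 = 28 = 3·9 + 1), so t ≡ 4·0 = 0 ≡ 0 (mod 9).
    Then x = 0 + 7·0 = 0, valid modulo lcm(7, 9) = 63: x ≡ 0 (mod 63).
  Combine with x ≡ 0 (mod 8): since gcd(63, 8) = 1, we get a unique residue mod 504.
    Write x = 0 + 63·t and substitute into x ≡ 0 (mod 8): 63·t ≡ 0 − 0 = 0 (mod 8).
    Reduce coefficients mod 8: 7·t ≡ 0 (mod 8).
    The inverse of 7 mod 8 is 7 (since 7·7 = 49 = 6·8 + 1), so t ≡ 7·0 = 0 ≡ 0 (mod 8).
    Then x = 0 + 63·0 = 0, valid modulo lcm(63, 8) = 504: x ≡ 0 (mod 504).
Verify: 0 mod 7 = 0 ✓, 0 mod 9 = 0 ✓, 0 mod 8 = 0 ✓.

x ≡ 0 (mod 504).


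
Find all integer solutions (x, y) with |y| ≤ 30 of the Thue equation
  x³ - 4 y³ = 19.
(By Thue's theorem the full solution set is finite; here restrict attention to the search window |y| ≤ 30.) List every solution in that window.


The equation is x³ - 4y³ = 19. For fixed y, x³ = 4·y³ + 19, so a solution requires the RHS to be a perfect cube.
Strategy: iterate y from -30 to 30, compute RHS = 4·y³ + 19, and check whether it is a (positive or negative) perfect cube.
Check small values of y:
  y = 0: RHS = 19 is not a perfect cube.
  y = 1: RHS = 23 is not a perfect cube.
  y = -1: RHS = 15 is not a perfect cube.
  y = 2: RHS = 51 is not a perfect cube.
  y = -2: RHS = -13 is not a perfect cube.
  y = 3: RHS = 127 is not a perfect cube.
  y = -3: RHS = -89 is not a perfect cube.
Continuing the search up to |y| = 30 finds no solutions either.
No (x, y) in the scanned range satisfies the equation.

No integer solutions with |y| ≤ 30.


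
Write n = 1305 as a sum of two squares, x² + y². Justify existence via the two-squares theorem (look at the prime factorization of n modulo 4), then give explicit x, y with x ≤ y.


Step 1: Factor n = 1305 = 3^2 · 5 · 29.
Step 2: Check the mod-4 condition on each prime factor: 3 ≡ 3 (mod 4), exponent 2 (must be even); 5 ≡ 1 (mod 4), exponent 1; 29 ≡ 1 (mod 4), exponent 1.
All primes ≡ 3 (mod 4) appear to even exponent (or don't appear), so by the two-squares theorem n IS expressible as a sum of two squares.
Step 3: Build a representation. Group n = k² · m with k = 3 and m = 5 · 29 = 145 (a product of primes ≡ 1 (mod 4)); a representation of m scales to one of n via (k·x)² + (k·y)² = k²(x² + y²). Each prime p ≡ 1 (mod 4) is itself a sum of two squares; find a² by testing p − a² for a perfect square:
  5: 5 − 1² = 4 = 2² ⇒ 5 = 1² + 2².
  29: 29 − 1² = 28, 29 − 2² = 25 = 5² ⇒ 29 = 2² + 5².
  Combine using the Brahmagupta–Fibonacci identity (a² + b²)(c² + d²) = (ac − bd)² + (ad + bc)² = (ac + bd)² + (ad − bc)²:
  5 · 29 = 145: from (1² + 2²)(2² + 5²), take (1·2 − 2·5, 1·5 + 2·2) = (2 − 10, 5 + 4) = (-8, 9); dropping signs (only squares matter) gives (8, 9); check 8² + 9² = 64 + 81 = 145 ✓.
  Scale by k = 3: (3·8, 3·9) = (24, 27).
Step 4: Order so x ≤ y and verify: 24² + 27² = 576 + 729 = 1305 = n. ✓

n = 1305 = 24² + 27² (one valid representation with x ≤ y).


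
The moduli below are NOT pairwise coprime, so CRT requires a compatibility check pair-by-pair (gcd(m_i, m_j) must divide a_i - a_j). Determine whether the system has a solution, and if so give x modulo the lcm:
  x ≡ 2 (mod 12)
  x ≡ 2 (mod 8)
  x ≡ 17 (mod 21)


Moduli 12, 8, 21 are not pairwise coprime, so CRT works modulo lcm(m_i) when all pairwise compatibility conditions hold.
Pairwise compatibility: gcd(m_i, m_j) must divide a_i - a_j for every pair.
Merge one congruence at a time:
  Start: x ≡ 2 (mod 12).
  Combine with x ≡ 2 (mod 8): gcd(12, 8) = 4; 2 - 2 = 0, which IS divisible by 4, so compatible.
    Write x = 2 + 12·t and substitute into x ≡ 2 (mod 8): 12·t ≡ 2 − 2 = 0 (mod 8).
    Divide the congruence (and modulus) by g = 4: 3·t ≡ 0 (mod 2).
    Reduce coefficients mod 2: 1·t ≡ 0 (mod 2).
    So t ≡ 0 (mod 2).
    Then x = 2 + 12·0 = 2, valid modulo lcm(12, 8) = 24: x ≡ 2 (mod 24).
  Combine with x ≡ 17 (mod 21): gcd(24, 21) = 3; 17 - 2 = 15, which IS divisible by 3, so compatible.
    Write x = 2 + 24·t and substitute into x ≡ 17 (mod 21): 24·t ≡ 17 − 2 = 15 (mod 21).
    Divide the congruence (and modulus) by g = 3: 8·t ≡ 5 (mod 7).
    Reduce coefficients mod 7: 1·t ≡ 5 (mod 7).
    So t ≡ 5 (mod 7).
    Then x = 2 + 24·5 = 122, valid modulo lcm(24, 21) = 168: x ≡ 122 (mod 168).
Verify: 122 mod 12 = 2, 122 mod 8 = 2, 122 mod 21 = 17.

x ≡ 122 (mod 168).


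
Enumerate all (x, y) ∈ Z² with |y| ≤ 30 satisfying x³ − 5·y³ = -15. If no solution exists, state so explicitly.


The equation is x³ - 5y³ = -15. For fixed y, x³ = 5·y³ − 15, so a solution requires the RHS to be a perfect cube.
Strategy: iterate y from -30 to 30, compute RHS = 5·y³ − 15, and check whether it is a (positive or negative) perfect cube.
Check small values of y:
  y = 0: RHS = -15 is not a perfect cube.
  y = 1: RHS = -10 is not a perfect cube.
  y = -1: RHS = -20 is not a perfect cube.
  y = 2: RHS = 25 is not a perfect cube.
  y = -2: RHS = -55 is not a perfect cube.
  y = 3: RHS = 120 is not a perfect cube.
  y = -3: RHS = -150 is not a perfect cube.
Continuing the search up to |y| = 30 finds no solutions either.
No (x, y) in the scanned range satisfies the equation.

No integer solutions with |y| ≤ 30.


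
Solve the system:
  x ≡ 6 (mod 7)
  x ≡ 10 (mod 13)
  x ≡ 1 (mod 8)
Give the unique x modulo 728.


Moduli 7, 13, 8 are pairwise coprime; by CRT there is a unique solution modulo M = 7 · 13 · 8 = 728.
Solve pairwise, accumulating the modulus:
  Start with x ≡ 6 (mod 7).
  Combine with x ≡ 10 (mod 13): since gcd(7, 13) = 1, we get a unique residue mod 91.
    Write x = 6 + 7·t and substitute into x ≡ 10 (mod 13): 7·t ≡ 10 − 6 = 4 (mod 13).
    The inverse of 7 mod 13 is 2 (since 7·2 = 14 = 1·13 + 1), so t ≡ 2·4 = 8 ≡ 8 (mod 13).
    Then x = 6 + 7·8 = 62, valid modulo lcm(7, 13) = 91: x ≡ 62 (mod 91).
  Combine with x ≡ 1 (mod 8): since gcd(91, 8) = 1, we get a unique residue mod 728.
    Write x = 62 + 91·t and substitute into x ≡ 1 (mod 8): 91·t ≡ 1 − 62 = -61 (mod 8).
    Reduce coefficients mod 8: 3·t ≡ 3 (mod 8).
    The inverse of 3 mod 8 is 3 (since 3·3 = 9 = 1·8 + 1), so t ≡ 3·3 = 9 ≡ 1 (mod 8).
    Then x = 62 + 91·1 = 153, valid modulo lcm(91, 8) = 728: x ≡ 153 (mod 728).
Verify: 153 mod 7 = 6 ✓, 153 mod 13 = 10 ✓, 153 mod 8 = 1 ✓.

x ≡ 153 (mod 728).


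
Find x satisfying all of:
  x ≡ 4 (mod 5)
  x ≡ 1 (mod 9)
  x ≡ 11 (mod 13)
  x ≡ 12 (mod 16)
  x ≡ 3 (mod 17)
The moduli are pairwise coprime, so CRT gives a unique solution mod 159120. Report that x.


Product of moduli M = 5 · 9 · 13 · 16 · 17 = 159120.
Merge one congruence at a time:
  Start: x ≡ 4 (mod 5).
  Combine with x ≡ 1 (mod 9); new modulus lcm = 45.
    Write x = 4 + 5·t and substitute into x ≡ 1 (mod 9): 5·t ≡ 1 − 4 = -3 (mod 9).
    Reduce coefficients mod 9: 5·t ≡ 6 (mod 9).
    The inverse of 5 mod 9 is 2 (since 5·2 = 10 = 1·9 + 1), so t ≡ 2·6 = 12 ≡ 3 (mod 9).
    Then x = 4 + 5·3 = 19, valid modulo lcm(5, 9) = 45: x ≡ 19 (mod 45).
  Combine with x ≡ 11 (mod 13); new modulus lcm = 585.
    Write x = 19 + 45·t and substitute into x ≡ 11 (mod 13): 45·t ≡ 11 − 19 = -8 (mod 13).
    Reduce coefficients mod 13: 6·t ≡ 5 (mod 13).
    The inverse of 6 mod 13 is 11 (since 6·11 = 66 = 5·13 + 1), so t ≡ 11·5 = 55 ≡ 3 (mod 13).
    Then x = 19 + 45·3 = 154, valid modulo lcm(45, 13) = 585: x ≡ 154 (mod 585).
  Combine with x ≡ 12 (mod 16); new modulus lcm = 9360.
    Write x = 154 + 585·t and substitute into x ≡ 12 (mod 16): 585·t ≡ 12 − 154 = -142 (mod 16).
    Reduce coefficients mod 16: 9·t ≡ 2 (mod 16).
    The inverse of 9 mod 16 is 9 (since 9·9 = 81 = 5·16 + 1), so t ≡ 9·2 = 18 ≡ 2 (mod 16).
    Then x = 154 + 585·2 = 1324, valid modulo lcm(585, 16) = 9360: x ≡ 1324 (mod 9360).
  Combine with x ≡ 3 (mod 17); new modulus lcm = 159120.
    Write x = 1324 + 9360·t and substitute into x ≡ 3 (mod 17): 9360·t ≡ 3 − 1324 = -1321 (mod 17).
    Reduce coefficients mod 17: 10·t ≡ 5 (mod 17).
    The inverse of 10 mod 17 is 12 (since 10·12 = 120 = 7·17 + 1), so t ≡ 12·5 = 60 ≡ 9 (mod 17).
    Then x = 1324 + 9360·9 = 85564, valid modulo lcm(9360, 17) = 159120: x ≡ 85564 (mod 159120).
Verify against each original: 85564 mod 5 = 4, 85564 mod 9 = 1, 85564 mod 13 = 11, 85564 mod 16 = 12, 85564 mod 17 = 3.

x ≡ 85564 (mod 159120).


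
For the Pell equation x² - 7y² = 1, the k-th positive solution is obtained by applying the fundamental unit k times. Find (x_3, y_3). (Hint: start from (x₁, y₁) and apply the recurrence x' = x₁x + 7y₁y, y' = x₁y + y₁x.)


Step 1: Find the fundamental solution (x₁, y₁) of x² - 7y² = 1.
  Expand √7 as a continued fraction. a₀ = ⌊√7⌋ = 2; iterate m_{k+1} = d_k·a_k − m_k, d_{k+1} = (7 − m_{k+1}²)/d_k, a_{k+1} = ⌊(a₀ + m_{k+1})/d_{k+1}⌋ (starting m₀ = 0, d₀ = 1), with convergents p_k = a_k·p_{k-1} + p_{k-2}, q_k = a_k·q_{k-1} + q_{k-2} (p₋₁ = 1, q₋₁ = 0):
  k = 0: a₀ = 2; p₀/q₀ = 2/1; p₀² − 7·q₀² = 4 − 7 = -3.
  k = 1: m = 2, d = 3, a = ⌊(2 + 2)/3⌋ = 1; p/q = (1·2 + 1)/(1·1 + 0) = 3/1; p² − 7·q² = 9 − 7 = 2.
  k = 2: m = 1, d = 2, a = ⌊(2 + 1)/2⌋ = 1; p/q = (1·3 + 2)/(1·1 + 1) = 5/2; p² − 7·q² = 25 − 28 = -3.
  k = 3: m = 1, d = 3, a = ⌊(2 + 1)/3⌋ = 1; p/q = (1·5 + 3)/(1·2 + 1) = 8/3; p² − 7·q² = 64 − 63 = 1.
  The first convergent with p² − 7·q² = 1 gives the fundamental solution (x₁, y₁) = (8, 3).
Step 2: Apply the recurrence (x_{n+1}, y_{n+1}) = (x₁x_n + 7y₁y_n, x₁y_n + y₁x_n) repeatedly.
  From (x_1, y_1) = (8, 3): x_2 = 8·8 + 7·3·3 = 127; y_2 = 8·3 + 3·8 = 48.
  From (x_2, y_2) = (127, 48): x_3 = 8·127 + 7·3·48 = 2024; y_3 = 8·48 + 3·127 = 765.
Step 3: Verify x_3² - 7·y_3² = 4096576 - 4096575 = 1 (should be 1). ✓

(x_1, y_1) = (8, 3); (x_3, y_3) = (2024, 765).


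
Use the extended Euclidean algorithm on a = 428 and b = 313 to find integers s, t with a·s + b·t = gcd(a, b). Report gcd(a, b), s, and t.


Euclidean algorithm on (428, 313) — divide until remainder is 0:
  428 = 1 · 313 + 115
  313 = 2 · 115 + 83
  115 = 1 · 83 + 32
  83 = 2 · 32 + 19
  32 = 1 · 19 + 13
  19 = 1 · 13 + 6
  13 = 2 · 6 + 1
  6 = 6 · 1 + 0
gcd(428, 313) = 1.
Track Bezout coefficients alongside the remainders: start with r₀ = 428 = a·1 + b·0 (s = 1, t = 0) and r₁ = 313 = a·0 + b·1 (s = 0, t = 1); each new remainder r_{k+1} = r_{k-1} − q_k·r_k inherits s_{k+1} = s_{k-1} − q_k·s_k, t_{k+1} = t_{k-1} − q_k·t_k, so r_k = a·s_k + b·t_k at every step:
  q = 1: r = 115, s = 1 − 1·0 = 1, t = 0 − 1·1 = -1  (check: 428·1 + 313·(-1) = 115)
  q = 2: r = 83, s = 0 − 2·1 = -2, t = 1 − 2·(-1) = 3  (check: 428·(-2) + 313·3 = 83)
  q = 1: r = 32, s = 1 − 1·(-2) = 3, t = -1 − 1·3 = -4  (check: 428·3 + 313·(-4) = 32)
  q = 2: r = 19, s = -2 − 2·3 = -8, t = 3 − 2·(-4) = 11  (check: 428·(-8) + 313·11 = 19)
  q = 1: r = 13, s = 3 − 1·(-8) = 11, t = -4 − 1·11 = -15  (check: 428·11 + 313·(-15) = 13)
  q = 1: r = 6, s = -8 − 1·11 = -19, t = 11 − 1·(-15) = 26  (check: 428·(-19) + 313·26 = 6)
  q = 2: r = 1, s = 11 − 2·(-19) = 49, t = -15 − 2·26 = -67  (check: 428·49 + 313·(-67) = 1)
The row with r = 1 (the gcd) gives the Bezout coefficients s = 49, t = -67.
Result: 428 · (49) + 313 · (-67) = 1.

gcd(428, 313) = 1; s = 49, t = -67 (check: 428·49 + 313·(-67) = 1).


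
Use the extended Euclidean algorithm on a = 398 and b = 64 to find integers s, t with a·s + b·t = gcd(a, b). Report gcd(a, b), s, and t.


Euclidean algorithm on (398, 64) — divide until remainder is 0:
  398 = 6 · 64 + 14
  64 = 4 · 14 + 8
  14 = 1 · 8 + 6
  8 = 1 · 6 + 2
  6 = 3 · 2 + 0
gcd(398, 64) = 2.
Track Bezout coefficients alongside the remainders: start with r₀ = 398 = a·1 + b·0 (s = 1, t = 0) and r₁ = 64 = a·0 + b·1 (s = 0, t = 1); each new remainder r_{k+1} = r_{k-1} − q_k·r_k inherits s_{k+1} = s_{k-1} − q_k·s_k, t_{k+1} = t_{k-1} − q_k·t_k, so r_k = a·s_k + b·t_k at every step:
  q = 6: r = 14, s = 1 − 6·0 = 1, t = 0 − 6·1 = -6  (check: 398·1 + 64·(-6) = 14)
  q = 4: r = 8, s = 0 − 4·1 = -4, t = 1 − 4·(-6) = 25  (check: 398·(-4) + 64·25 = 8)
  q = 1: r = 6, s = 1 − 1·(-4) = 5, t = -6 − 1·25 = -31  (check: 398·5 + 64·(-31) = 6)
  q = 1: r = 2, s = -4 − 1·5 = -9, t = 25 − 1·(-31) = 56  (check: 398·(-9) + 64·56 = 2)
The row with r = 2 (the gcd) gives the Bezout coefficients s = -9, t = 56.
Result: 398 · (-9) + 64 · (56) = 2.

gcd(398, 64) = 2; s = -9, t = 56 (check: 398·(-9) + 64·56 = 2).


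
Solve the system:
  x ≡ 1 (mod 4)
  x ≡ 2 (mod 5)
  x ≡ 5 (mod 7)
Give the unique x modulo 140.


Moduli 4, 5, 7 are pairwise coprime; by CRT there is a unique solution modulo M = 4 · 5 · 7 = 140.
Solve pairwise, accumulating the modulus:
  Start with x ≡ 1 (mod 4).
  Combine with x ≡ 2 (mod 5): since gcd(4, 5) = 1, we get a unique residue mod 20.
    Write x = 1 + 4·t and substitute into x ≡ 2 (mod 5): 4·t ≡ 2 − 1 = 1 (mod 5).
    The inverse of 4 mod 5 is 4 (since 4·4 = 16 = 3·5 + 1), so t ≡ 4·1 = 4 ≡ 4 (mod 5).
    Then x = 1 + 4·4 = 17, valid modulo lcm(4, 5) = 20: x ≡ 17 (mod 20).
  Combine with x ≡ 5 (mod 7): since gcd(20, 7) = 1, we get a unique residue mod 140.
    Write x = 17 + 20·t and substitute into x ≡ 5 (mod 7): 20·t ≡ 5 − 17 = -12 (mod 7).
    Reduce coefficients mod 7: 6·t ≡ 2 (mod 7).
    The inverse of 6 mod 7 is 6 (since 6·6 = 36 = 5·7 + 1), so t ≡ 6·2 = 12 ≡ 5 (mod 7).
    Then x = 17 + 20·5 = 117, valid modulo lcm(20, 7) = 140: x ≡ 117 (mod 140).
Verify: 117 mod 4 = 1 ✓, 117 mod 5 = 2 ✓, 117 mod 7 = 5 ✓.

x ≡ 117 (mod 140).


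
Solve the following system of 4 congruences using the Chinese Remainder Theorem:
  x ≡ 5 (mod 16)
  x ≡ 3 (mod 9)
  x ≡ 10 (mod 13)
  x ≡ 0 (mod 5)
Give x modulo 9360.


Product of moduli M = 16 · 9 · 13 · 5 = 9360.
Merge one congruence at a time:
  Start: x ≡ 5 (mod 16).
  Combine with x ≡ 3 (mod 9); new modulus lcm = 144.
    Write x = 5 + 16·t and substitute into x ≡ 3 (mod 9): 16·t ≡ 3 − 5 = -2 (mod 9).
    Reduce coefficients mod 9: 7·t ≡ 7 (mod 9).
    The inverse of 7 mod 9 is 4 (since 7·4 = 28 = 3·9 + 1), so t ≡ 4·7 = 28 ≡ 1 (mod 9).
    Then x = 5 + 16·1 = 21, valid modulo lcm(16, 9) = 144: x ≡ 21 (mod 144).
  Combine with x ≡ 10 (mod 13); new modulus lcm = 1872.
    Write x = 21 + 144·t and substitute into x ≡ 10 (mod 13): 144·t ≡ 10 − 21 = -11 (mod 13).
    Reduce coefficients mod 13: 1·t ≡ 2 (mod 13).
    So t ≡ 2 (mod 13).
    Then x = 21 + 144·2 = 309, valid modulo lcm(144, 13) = 1872: x ≡ 309 (mod 1872).
  Combine with x ≡ 0 (mod 5); new modulus lcm = 9360.
    Write x = 309 + 1872·t and substitute into x ≡ 0 (mod 5): 1872·t ≡ 0 − 309 = -309 (mod 5).
    Reduce coefficients mod 5: 2·t ≡ 1 (mod 5).
    The inverse of 2 mod 5 is 3 (since 2·3 = 6 = 1·5 + 1), so t ≡ 3·1 = 3 ≡ 3 (mod 5).
    Then x = 309 + 1872·3 = 5925, valid modulo lcm(1872, 5) = 9360: x ≡ 5925 (mod 9360).
Verify against each original: 5925 mod 16 = 5, 5925 mod 9 = 3, 5925 mod 13 = 10, 5925 mod 5 = 0.

x ≡ 5925 (mod 9360).


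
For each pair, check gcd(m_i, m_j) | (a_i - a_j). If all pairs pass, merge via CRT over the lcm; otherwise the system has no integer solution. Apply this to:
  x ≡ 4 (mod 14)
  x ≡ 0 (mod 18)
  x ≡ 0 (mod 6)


Moduli 14, 18, 6 are not pairwise coprime, so CRT works modulo lcm(m_i) when all pairwise compatibility conditions hold.
Pairwise compatibility: gcd(m_i, m_j) must divide a_i - a_j for every pair.
Merge one congruence at a time:
  Start: x ≡ 4 (mod 14).
  Combine with x ≡ 0 (mod 18): gcd(14, 18) = 2; 0 - 4 = -4, which IS divisible by 2, so compatible.
    Write x = 4 + 14·t and substitute into x ≡ 0 (mod 18): 14·t ≡ 0 − 4 = -4 (mod 18).
    Divide the congruence (and modulus) by g = 2: 7·t ≡ -2 (mod 9).
    Reduce coefficients mod 9: 7·t ≡ 7 (mod 9).
    The inverse of 7 mod 9 is 4 (since 7·4 = 28 = 3·9 + 1), so t ≡ 4·7 = 28 ≡ 1 (mod 9).
    Then x = 4 + 14·1 = 18, valid modulo lcm(14, 18) = 126: x ≡ 18 (mod 126).
  Combine with x ≡ 0 (mod 6): gcd(126, 6) = 6; 0 - 18 = -18, which IS divisible by 6, so compatible.
    Write x = 18 + 126·t and substitute into x ≡ 0 (mod 6): 126·t ≡ 0 − 18 = -18 (mod 6).
    Divide the congruence (and modulus) by g = 6: 21·t ≡ -3 (mod 1).
    Modulo 1 every t works; take t = 0.
    Then x = 18 + 126·0 = 18, valid modulo lcm(126, 6) = 126: x ≡ 18 (mod 126).
Verify: 18 mod 14 = 4, 18 mod 18 = 0, 18 mod 6 = 0.

x ≡ 18 (mod 126).


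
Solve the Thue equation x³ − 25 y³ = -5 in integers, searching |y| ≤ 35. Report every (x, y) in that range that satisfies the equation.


The equation is x³ - 25y³ = -5. For fixed y, x³ = 25·y³ − 5, so a solution requires the RHS to be a perfect cube.
Strategy: iterate y from -35 to 35, compute RHS = 25·y³ − 5, and check whether it is a (positive or negative) perfect cube.
Check small values of y:
  y = 0: RHS = -5 is not a perfect cube.
  y = 1: RHS = 20 is not a perfect cube.
  y = -1: RHS = -30 is not a perfect cube.
  y = 2: RHS = 195 is not a perfect cube.
  y = -2: RHS = -205 is not a perfect cube.
  y = 3: RHS = 670 is not a perfect cube.
  y = -3: RHS = -680 is not a perfect cube.
Continuing the search up to |y| = 35 finds no solutions either.
No (x, y) in the scanned range satisfies the equation.

No integer solutions with |y| ≤ 35.


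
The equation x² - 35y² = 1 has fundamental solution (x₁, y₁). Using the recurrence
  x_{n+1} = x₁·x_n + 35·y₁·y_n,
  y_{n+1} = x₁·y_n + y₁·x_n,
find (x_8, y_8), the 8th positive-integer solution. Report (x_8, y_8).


Step 1: Find the fundamental solution (x₁, y₁) of x² - 35y² = 1.
  Expand √35 as a continued fraction. a₀ = ⌊√35⌋ = 5; iterate m_{k+1} = d_k·a_k − m_k, d_{k+1} = (35 − m_{k+1}²)/d_k, a_{k+1} = ⌊(a₀ + m_{k+1})/d_{k+1}⌋ (starting m₀ = 0, d₀ = 1), with convergents p_k = a_k·p_{k-1} + p_{k-2}, q_k = a_k·q_{k-1} + q_{k-2} (p₋₁ = 1, q₋₁ = 0):
  k = 0: a₀ = 5; p₀/q₀ = 5/1; p₀² − 35·q₀² = 25 − 35 = -10.
  k = 1: m = 5, d = 10, a = ⌊(5 + 5)/10⌋ = 1; p/q = (1·5 + 1)/(1·1 + 0) = 6/1; p² − 35·q² = 36 − 35 = 1.
  The first convergent with p² − 35·q² = 1 gives the fundamental solution (x₁, y₁) = (6, 1).
Step 2: Apply the recurrence (x_{n+1}, y_{n+1}) = (x₁x_n + 35y₁y_n, x₁y_n + y₁x_n) repeatedly.
  From (x_1, y_1) = (6, 1): x_2 = 6·6 + 35·1·1 = 71; y_2 = 6·1 + 1·6 = 12.
  From (x_2, y_2) = (71, 12): x_3 = 6·71 + 35·1·12 = 846; y_3 = 6·12 + 1·71 = 143.
  From (x_3, y_3) = (846, 143): x_4 = 6·846 + 35·1·143 = 10081; y_4 = 6·143 + 1·846 = 1704.
  From (x_4, y_4) = (10081, 1704): x_5 = 6·10081 + 35·1·1704 = 120126; y_5 = 6·1704 + 1·10081 = 20305.
  From (x_5, y_5) = (120126, 20305): x_6 = 6·120126 + 35·1·20305 = 1431431; y_6 = 6·20305 + 1·120126 = 241956.
  From (x_6, y_6) = (1431431, 241956): x_7 = 6·1431431 + 35·1·241956 = 17057046; y_7 = 6·241956 + 1·1431431 = 2883167.
  From (x_7, y_7) = (17057046, 2883167): x_8 = 6·17057046 + 35·1·2883167 = 203253121; y_8 = 6·2883167 + 1·17057046 = 34356048.
Step 3: Verify x_8² - 35·y_8² = 41311831196240641 - 41311831196240640 = 1 (should be 1). ✓

(x_1, y_1) = (6, 1); (x_8, y_8) = (203253121, 34356048).


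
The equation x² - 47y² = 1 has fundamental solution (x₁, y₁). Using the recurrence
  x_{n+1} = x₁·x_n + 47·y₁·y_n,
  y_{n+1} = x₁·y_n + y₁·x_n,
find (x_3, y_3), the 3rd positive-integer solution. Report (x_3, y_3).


Step 1: Find the fundamental solution (x₁, y₁) of x² - 47y² = 1.
  Expand √47 as a continued fraction. a₀ = ⌊√47⌋ = 6; iterate m_{k+1} = d_k·a_k − m_k, d_{k+1} = (47 − m_{k+1}²)/d_k, a_{k+1} = ⌊(a₀ + m_{k+1})/d_{k+1}⌋ (starting m₀ = 0, d₀ = 1), with convergents p_k = a_k·p_{k-1} + p_{k-2}, q_k = a_k·q_{k-1} + q_{k-2} (p₋₁ = 1, q₋₁ = 0):
  k = 0: a₀ = 6; p₀/q₀ = 6/1; p₀² − 47·q₀² = 36 − 47 = -11.
  k = 1: m = 6, d = 11, a = ⌊(6 + 6)/11⌋ = 1; p/q = (1·6 + 1)/(1·1 + 0) = 7/1; p² − 47·q² = 49 − 47 = 2.
  k = 2: m = 5, d = 2, a = ⌊(6 + 5)/2⌋ = 5; p/q = (5·7 + 6)/(5·1 + 1) = 41/6; p² − 47·q² = 1681 − 1692 = -11.
  k = 3: m = 5, d = 11, a = ⌊(6 + 5)/11⌋ = 1; p/q = (1·41 + 7)/(1·6 + 1) = 48/7; p² − 47·q² = 2304 − 2303 = 1.
  The first convergent with p² − 47·q² = 1 gives the fundamental solution (x₁, y₁) = (48, 7).
Step 2: Apply the recurrence (x_{n+1}, y_{n+1}) = (x₁x_n + 47y₁y_n, x₁y_n + y₁x_n) repeatedly.
  From (x_1, y_1) = (48, 7): x_2 = 48·48 + 47·7·7 = 4607; y_2 = 48·7 + 7·48 = 672.
  From (x_2, y_2) = (4607, 672): x_3 = 48·4607 + 47·7·672 = 442224; y_3 = 48·672 + 7·4607 = 64505.
Step 3: Verify x_3² - 47·y_3² = 195562066176 - 195562066175 = 1 (should be 1). ✓

(x_1, y_1) = (48, 7); (x_3, y_3) = (442224, 64505).


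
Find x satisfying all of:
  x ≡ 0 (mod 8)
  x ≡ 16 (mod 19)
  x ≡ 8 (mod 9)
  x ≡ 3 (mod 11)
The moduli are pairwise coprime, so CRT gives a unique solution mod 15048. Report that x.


Product of moduli M = 8 · 19 · 9 · 11 = 15048.
Merge one congruence at a time:
  Start: x ≡ 0 (mod 8).
  Combine with x ≡ 16 (mod 19); new modulus lcm = 152.
    Write x = 0 + 8·t and substitute into x ≡ 16 (mod 19): 8·t ≡ 16 − 0 = 16 (mod 19).
    The inverse of 8 mod 19 is 12 (since 8·12 = 96 = 5·19 + 1), so t ≡ 12·16 = 192 ≡ 2 (mod 19).
    Then x = 0 + 8·2 = 16, valid modulo lcm(8, 19) = 152: x ≡ 16 (mod 152).
  Combine with x ≡ 8 (mod 9); new modulus lcm = 1368.
    Write x = 16 + 152·t and substitute into x ≡ 8 (mod 9): 152·t ≡ 8 − 16 = -8 (mod 9).
    Reduce coefficients mod 9: 8·t ≡ 1 (mod 9).
    The inverse of 8 mod 9 is 8 (since 8·8 = 64 = 7·9 + 1), so t ≡ 8·1 = 8 ≡ 8 (mod 9).
    Then x = 16 + 152·8 = 1232, valid modulo lcm(152, 9) = 1368: x ≡ 1232 (mod 1368).
  Combine with x ≡ 3 (mod 11); new modulus lcm = 15048.
    Write x = 1232 + 1368·t and substitute into x ≡ 3 (mod 11): 1368·t ≡ 3 − 1232 = -1229 (mod 11).
    Reduce coefficients mod 11: 4·t ≡ 3 (mod 11).
    The inverse of 4 mod 11 is 3 (since 4·3 = 12 = 1·11 + 1), so t ≡ 3·3 = 9 ≡ 9 (mod 11).
    Then x = 1232 + 1368·9 = 13544, valid modulo lcm(1368, 11) = 15048: x ≡ 13544 (mod 15048).
Verify against each original: 13544 mod 8 = 0, 13544 mod 19 = 16, 13544 mod 9 = 8, 13544 mod 11 = 3.

x ≡ 13544 (mod 15048).


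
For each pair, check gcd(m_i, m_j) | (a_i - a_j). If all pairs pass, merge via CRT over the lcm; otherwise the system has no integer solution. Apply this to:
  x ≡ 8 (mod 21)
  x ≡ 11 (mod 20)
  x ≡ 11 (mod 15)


Moduli 21, 20, 15 are not pairwise coprime, so CRT works modulo lcm(m_i) when all pairwise compatibility conditions hold.
Pairwise compatibility: gcd(m_i, m_j) must divide a_i - a_j for every pair.
Merge one congruence at a time:
  Start: x ≡ 8 (mod 21).
  Combine with x ≡ 11 (mod 20): gcd(21, 20) = 1; 11 - 8 = 3, which IS divisible by 1, so compatible.
    Write x = 8 + 21·t and substitute into x ≡ 11 (mod 20): 21·t ≡ 11 − 8 = 3 (mod 20).
    Reduce coefficients mod 20: 1·t ≡ 3 (mod 20).
    So t ≡ 3 (mod 20).
    Then x = 8 + 21·3 = 71, valid modulo lcm(21, 20) = 420: x ≡ 71 (mod 420).
  Combine with x ≡ 11 (mod 15): gcd(420, 15) = 15; 11 - 71 = -60, which IS divisible by 15, so compatible.
    Write x = 71 + 420·t and substitute into x ≡ 11 (mod 15): 420·t ≡ 11 − 71 = -60 (mod 15).
    Divide the congruence (and modulus) by g = 15: 28·t ≡ -4 (mod 1).
    Modulo 1 every t works; take t = 0.
    Then x = 71 + 420·0 = 71, valid modulo lcm(420, 15) = 420: x ≡ 71 (mod 420).
Verify: 71 mod 21 = 8, 71 mod 20 = 11, 71 mod 15 = 11.

x ≡ 71 (mod 420).
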